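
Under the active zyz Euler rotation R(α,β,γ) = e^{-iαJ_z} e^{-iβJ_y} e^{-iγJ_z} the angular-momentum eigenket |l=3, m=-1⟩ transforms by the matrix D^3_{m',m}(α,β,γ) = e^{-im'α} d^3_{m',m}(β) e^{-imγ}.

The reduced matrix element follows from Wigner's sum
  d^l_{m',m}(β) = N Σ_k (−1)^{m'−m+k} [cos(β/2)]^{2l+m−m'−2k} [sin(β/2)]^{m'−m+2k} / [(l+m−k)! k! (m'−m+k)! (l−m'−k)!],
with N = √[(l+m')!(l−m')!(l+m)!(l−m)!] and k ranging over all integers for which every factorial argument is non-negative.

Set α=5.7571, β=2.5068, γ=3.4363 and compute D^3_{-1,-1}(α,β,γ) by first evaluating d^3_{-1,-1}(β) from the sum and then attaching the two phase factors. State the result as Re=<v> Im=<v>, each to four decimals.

Re=-0.3976 Im=0.0937

Split into d^3_{-1,-1}(β=2.5068) × two z-phases.
With c≡cos(β/2)=0.312094 and s≡sin(β/2)=0.950051, N=[2·24·2·24]^{1/2}=48.000000
Admissible k: 0..2 (factorial args all ≥0)
  k=0: (−1)^0·48.0000/(48)·0.3121^6·0.9501^0 = +0.000924
  k=1: (−1)^1·48.0000/(6)·0.3121^4·0.9501^2 = -0.068506
  k=2: (−1)^2·48.0000/(8)·0.3121^2·0.9501^4 = +0.476113
d^3_{-1,-1}(2.5068) = +0.000924 -0.068506 +0.476113 = +0.408532
D = (+0.864779-0.502152i)·(+0.408532)·(-0.956887-0.290460i) = -0.397645+0.093684i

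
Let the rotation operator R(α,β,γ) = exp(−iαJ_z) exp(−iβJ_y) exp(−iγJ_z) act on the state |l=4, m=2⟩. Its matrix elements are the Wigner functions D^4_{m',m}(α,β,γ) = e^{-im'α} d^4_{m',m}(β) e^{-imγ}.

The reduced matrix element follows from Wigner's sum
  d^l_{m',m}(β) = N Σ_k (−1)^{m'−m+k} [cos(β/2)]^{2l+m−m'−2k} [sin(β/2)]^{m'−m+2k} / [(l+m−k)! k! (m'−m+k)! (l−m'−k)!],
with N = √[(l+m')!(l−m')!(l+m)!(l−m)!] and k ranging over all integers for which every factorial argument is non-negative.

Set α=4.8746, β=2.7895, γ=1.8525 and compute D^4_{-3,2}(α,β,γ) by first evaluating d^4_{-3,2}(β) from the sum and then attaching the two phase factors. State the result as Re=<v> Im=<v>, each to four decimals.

Re=0.0408 Im=0.5303

Split into d^4_{-3,2}(β=2.7895) × two z-phases.
With c≡cos(β/2)=0.175138 and s≡sin(β/2)=0.984544, N=[1·5040·720·2]^{1/2}=2693.993318
Admissible k: 5..6 (factorial args all ≥0)
  k=5: (−1)^0·2693.9933/(240)·0.1751^3·0.9845^5 = +0.055783
  k=6: (−1)^1·2693.9933/(720)·0.1751^1·0.9845^7 = -0.587612
d^4_{-3,2}(2.7895) = +0.055783 -0.587612 = -0.531829
D = (-0.467652+0.883912i)·(-0.531829)·(-0.845440+0.534070i) = +0.040791+0.530262i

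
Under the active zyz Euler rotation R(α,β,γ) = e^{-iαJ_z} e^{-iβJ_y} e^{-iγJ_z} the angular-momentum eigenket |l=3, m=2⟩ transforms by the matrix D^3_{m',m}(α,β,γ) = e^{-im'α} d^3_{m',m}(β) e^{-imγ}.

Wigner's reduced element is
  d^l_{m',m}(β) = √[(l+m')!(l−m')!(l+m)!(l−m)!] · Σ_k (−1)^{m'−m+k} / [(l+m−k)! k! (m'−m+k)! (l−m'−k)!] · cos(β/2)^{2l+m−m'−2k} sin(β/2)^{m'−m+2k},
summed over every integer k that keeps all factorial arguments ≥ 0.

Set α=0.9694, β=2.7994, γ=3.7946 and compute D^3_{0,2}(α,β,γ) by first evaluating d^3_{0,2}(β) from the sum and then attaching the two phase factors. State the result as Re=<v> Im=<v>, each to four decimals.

First d^3_{0,2}(β=2.7994), then the phase factors e^{-i(0)α} and e^{-i(2)γ}:
Half-angle: c=0.170263, s=0.985399. N=√(6·6·120·1)=65.726707
k: max(0,(2)−(0))=2 … min(3+(2),3−(0))=3
  k=2: (−1)^0·65.7267/(12)·0.1703^4·0.9854^2 = +0.004470
  k=3: (−1)^1·65.7267/(12)·0.1703^2·0.9854^4 = -0.149709
d^3_{0,2}(2.7994) = +0.004470 -0.149709 = -0.145239
Phases: e^{-i·(0)·0.9694}=+1.000000+0.000000i, e^{-i·(2)·3.7946}=+0.261699-0.965150i ⇒ D=-0.038009+0.140178i

Re=-0.0380 Im=0.1402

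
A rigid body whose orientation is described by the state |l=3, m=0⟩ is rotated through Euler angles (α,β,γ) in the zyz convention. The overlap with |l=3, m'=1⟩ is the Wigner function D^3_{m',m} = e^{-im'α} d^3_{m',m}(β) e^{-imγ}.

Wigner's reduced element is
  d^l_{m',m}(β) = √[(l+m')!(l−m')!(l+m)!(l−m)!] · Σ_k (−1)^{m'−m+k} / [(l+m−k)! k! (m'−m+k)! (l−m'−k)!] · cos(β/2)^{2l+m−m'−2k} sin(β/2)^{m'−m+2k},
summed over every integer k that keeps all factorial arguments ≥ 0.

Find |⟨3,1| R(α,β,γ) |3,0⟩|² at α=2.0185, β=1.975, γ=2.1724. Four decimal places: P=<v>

P=0.0081

D^3_{1,0}(2.0185,1.975,2.1724) = e^{-i·1·2.0185}·d^3_{1,0}(1.975)·e^{-i·0·2.1724}. Compute d first:
Half-angle: c=0.550778, s=0.834652. N=√(24·2·6·6)=41.569219
The bounds max(0,m−m')=0 and min(l+m,l−m')=2 give 3 terms
  k=0: (−1)^1·41.5692/(12)·0.5508^5·0.8347^1 = -0.146548
  k=1: (−1)^2·41.5692/(4)·0.5508^3·0.8347^3 = +1.009620
  k=2: (−1)^3·41.5692/(12)·0.5508^1·0.8347^5 = -0.772847
d^3_{1,0}(1.975) = -0.146548 +1.009620 -0.772847 = +0.090225
|D^3_{1,0}|² = |d^3_{1,0}(β)|² = (+0.090225)² = 0.008141 (the z-rotation phases have unit modulus)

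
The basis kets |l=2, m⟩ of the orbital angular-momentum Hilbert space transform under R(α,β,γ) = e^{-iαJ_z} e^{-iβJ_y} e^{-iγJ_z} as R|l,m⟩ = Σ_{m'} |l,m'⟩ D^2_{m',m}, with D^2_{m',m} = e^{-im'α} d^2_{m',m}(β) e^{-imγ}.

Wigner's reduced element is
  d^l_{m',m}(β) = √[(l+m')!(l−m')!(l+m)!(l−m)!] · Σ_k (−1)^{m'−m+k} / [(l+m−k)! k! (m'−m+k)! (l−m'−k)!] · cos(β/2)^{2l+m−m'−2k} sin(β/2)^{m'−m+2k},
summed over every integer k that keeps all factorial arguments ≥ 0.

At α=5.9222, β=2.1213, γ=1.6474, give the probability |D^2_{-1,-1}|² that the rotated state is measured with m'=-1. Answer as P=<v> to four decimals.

P=0.2381

D^2_{-1,-1}(5.9222,2.1213,1.6474) = e^{-i·-1·5.9222}·d^2_{-1,-1}(2.1213)·e^{-i·-1·1.6474}. Compute d first:
c=cos(2.1213/2)=0.488305, s=sin(2.1213/2)=0.872673; N=√[1·6·1·6]=6.000000
The bounds max(0,m−m')=0 and min(l+m,l−m')=1 give 2 terms
  k=0: (−1)^0·6.0000/(6)·0.4883^4·0.8727^0 = +0.056854
  k=1: (−1)^1·6.0000/(2)·0.4883^2·0.8727^2 = -0.544762
d^2_{-1,-1}(2.1213) = +0.056854 -0.544762 = -0.487907
|D^2_{-1,-1}|² = |d^2_{-1,-1}(β)|² = (-0.487907)² = 0.238054 (the z-rotation phases have unit modulus)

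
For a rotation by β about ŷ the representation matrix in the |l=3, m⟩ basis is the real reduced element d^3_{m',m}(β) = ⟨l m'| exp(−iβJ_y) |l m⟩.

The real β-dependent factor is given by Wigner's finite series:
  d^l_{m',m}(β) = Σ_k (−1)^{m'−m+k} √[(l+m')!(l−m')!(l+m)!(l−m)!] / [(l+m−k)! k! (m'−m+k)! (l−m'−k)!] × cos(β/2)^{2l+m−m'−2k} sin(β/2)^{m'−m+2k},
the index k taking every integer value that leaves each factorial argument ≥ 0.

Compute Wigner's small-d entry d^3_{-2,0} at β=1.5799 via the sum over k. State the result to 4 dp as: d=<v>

d=-0.0125

d^3_{-2,0}(β=1.5799) via Wigner's sum:
With c≡cos(β/2)=0.703881 and s≡sin(β/2)=0.710318, N=[1·120·6·6]^{1/2}=65.726707
Admissible k: 2..3 (factorial args all ≥0)
  k=2: (−1)^0·65.7267/(12)·0.7039^4·0.7103^2 = +0.678364
  k=3: (−1)^1·65.7267/(12)·0.7039^2·0.7103^4 = -0.690829
d^3_{-2,0}(1.5799) = +0.678364 -0.690829 = -0.012465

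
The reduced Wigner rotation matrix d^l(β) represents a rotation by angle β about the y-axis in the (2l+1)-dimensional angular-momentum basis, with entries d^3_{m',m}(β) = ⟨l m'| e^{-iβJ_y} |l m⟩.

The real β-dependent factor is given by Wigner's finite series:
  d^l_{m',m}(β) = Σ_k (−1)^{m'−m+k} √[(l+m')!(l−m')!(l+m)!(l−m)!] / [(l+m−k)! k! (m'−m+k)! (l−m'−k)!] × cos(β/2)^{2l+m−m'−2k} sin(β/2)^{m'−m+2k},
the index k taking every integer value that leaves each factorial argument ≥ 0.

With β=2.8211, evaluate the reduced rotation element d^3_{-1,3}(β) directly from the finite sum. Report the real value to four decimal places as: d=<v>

d^3_{-1,3}(β=2.8211) via Wigner's sum:
With c≡cos(β/2)=0.159561 and s≡sin(β/2)=0.987188, N=[2·24·720·1]^{1/2}=185.903201
The bounds max(0,m−m')=4 and min(l+m,l−m')=4 give 1 term
  k=4: (−1)^0·185.9032/(48)·0.1596^2·0.9872^4 = +0.093648
d^3_{-1,3}(2.8211) = +0.093648

d=0.0936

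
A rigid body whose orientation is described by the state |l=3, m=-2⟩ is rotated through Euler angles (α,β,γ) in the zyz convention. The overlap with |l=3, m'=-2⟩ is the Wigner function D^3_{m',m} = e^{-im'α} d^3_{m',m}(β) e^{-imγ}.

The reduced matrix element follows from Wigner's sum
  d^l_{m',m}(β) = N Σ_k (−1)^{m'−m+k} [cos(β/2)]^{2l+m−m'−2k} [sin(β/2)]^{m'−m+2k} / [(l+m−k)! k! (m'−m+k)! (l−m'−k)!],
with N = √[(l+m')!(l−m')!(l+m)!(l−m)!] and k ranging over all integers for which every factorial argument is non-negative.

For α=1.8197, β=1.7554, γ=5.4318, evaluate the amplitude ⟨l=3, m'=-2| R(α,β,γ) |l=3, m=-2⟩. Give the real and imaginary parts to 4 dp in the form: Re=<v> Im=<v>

Re=0.1521 Im=-0.3969

D^3_{-2,-2}(1.8197,1.7554,5.4318) = e^{-i·-2·1.8197}·d^3_{-2,-2}(1.7554)·e^{-i·-2·5.4318}. Compute d first:
With c≡cos(β/2)=0.638922 and s≡sin(β/2)=0.769271, N=[1·120·1·120]^{1/2}=120.000000
Admissible k: 0..1 (factorial args all ≥0)
  k=0: (−1)^0·120.0000/(120)·0.6389^6·0.7693^0 = +0.068028
  k=1: (−1)^1·120.0000/(24)·0.6389^4·0.7693^2 = -0.493084
d^3_{-2,-2}(1.7554) = +0.068028 -0.493084 = -0.425056
Phases: e^{-i·(-2)·1.8197}=-0.878632-0.477500i, e^{-i·(-2)·5.4318}=-0.131592-0.991304i ⇒ D=+0.152054-0.396928i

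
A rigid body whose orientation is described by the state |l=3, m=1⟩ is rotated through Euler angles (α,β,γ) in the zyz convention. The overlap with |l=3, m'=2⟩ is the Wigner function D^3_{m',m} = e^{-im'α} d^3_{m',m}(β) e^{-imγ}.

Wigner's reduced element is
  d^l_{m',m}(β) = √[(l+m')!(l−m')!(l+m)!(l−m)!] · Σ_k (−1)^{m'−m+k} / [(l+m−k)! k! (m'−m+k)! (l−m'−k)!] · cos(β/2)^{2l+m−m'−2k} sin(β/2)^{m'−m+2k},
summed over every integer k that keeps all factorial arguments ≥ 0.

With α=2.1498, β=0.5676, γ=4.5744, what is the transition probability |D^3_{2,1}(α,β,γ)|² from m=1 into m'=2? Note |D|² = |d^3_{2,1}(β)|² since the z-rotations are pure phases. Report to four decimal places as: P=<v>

Split into d^3_{2,1}(β=0.5676) × two z-phases.
c=cos(0.5676/2)=0.959998, s=sin(0.5676/2)=0.280006; N=√[120·1·24·2]=75.894664
k: max(0,(1)−(2))=0 … min(3+(1),3−(2))=1
  k=0: (−1)^1·75.8947/(24)·0.9600^5·0.2800^1 = -0.721970
  k=1: (−1)^2·75.8947/(12)·0.9600^3·0.2800^3 = +0.122841
d^3_{2,1}(0.5676) = -0.721970 +0.122841 = -0.599130
|D^3_{2,1}|² = |d^3_{2,1}(β)|² = (-0.599130)² = 0.358956 (the z-rotation phases have unit modulus)

P=0.3590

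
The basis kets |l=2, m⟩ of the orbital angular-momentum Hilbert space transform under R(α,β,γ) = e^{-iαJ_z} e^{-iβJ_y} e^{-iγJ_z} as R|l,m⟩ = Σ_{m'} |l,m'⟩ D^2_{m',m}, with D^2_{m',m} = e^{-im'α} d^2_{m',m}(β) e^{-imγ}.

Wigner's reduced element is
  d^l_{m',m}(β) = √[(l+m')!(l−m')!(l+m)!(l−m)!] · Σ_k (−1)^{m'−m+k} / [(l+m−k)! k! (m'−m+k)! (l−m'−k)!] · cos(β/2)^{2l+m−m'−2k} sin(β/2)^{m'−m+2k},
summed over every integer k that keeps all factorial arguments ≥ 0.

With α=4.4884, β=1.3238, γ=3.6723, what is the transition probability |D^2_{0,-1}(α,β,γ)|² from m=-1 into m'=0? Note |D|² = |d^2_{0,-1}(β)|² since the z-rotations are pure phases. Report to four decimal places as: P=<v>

P=0.0843

Split into d^2_{0,-1}(β=1.3238) × two z-phases.
Half-angle: c=0.788826, s=0.614617. N=√(2·2·1·6)=4.898979
The bounds max(0,m−m')=0 and min(l+m,l−m')=1 give 2 terms
  k=0: (−1)^1·4.8990/(2)·0.7888^3·0.6146^1 = -0.738964
  k=1: (−1)^2·4.8990/(2)·0.7888^1·0.6146^3 = +0.448611
d^2_{0,-1}(1.3238) = -0.738964 +0.448611 = -0.290353
|D^2_{0,-1}|² = |d^2_{0,-1}(β)|² = (-0.290353)² = 0.084305 (the z-rotation phases have unit modulus)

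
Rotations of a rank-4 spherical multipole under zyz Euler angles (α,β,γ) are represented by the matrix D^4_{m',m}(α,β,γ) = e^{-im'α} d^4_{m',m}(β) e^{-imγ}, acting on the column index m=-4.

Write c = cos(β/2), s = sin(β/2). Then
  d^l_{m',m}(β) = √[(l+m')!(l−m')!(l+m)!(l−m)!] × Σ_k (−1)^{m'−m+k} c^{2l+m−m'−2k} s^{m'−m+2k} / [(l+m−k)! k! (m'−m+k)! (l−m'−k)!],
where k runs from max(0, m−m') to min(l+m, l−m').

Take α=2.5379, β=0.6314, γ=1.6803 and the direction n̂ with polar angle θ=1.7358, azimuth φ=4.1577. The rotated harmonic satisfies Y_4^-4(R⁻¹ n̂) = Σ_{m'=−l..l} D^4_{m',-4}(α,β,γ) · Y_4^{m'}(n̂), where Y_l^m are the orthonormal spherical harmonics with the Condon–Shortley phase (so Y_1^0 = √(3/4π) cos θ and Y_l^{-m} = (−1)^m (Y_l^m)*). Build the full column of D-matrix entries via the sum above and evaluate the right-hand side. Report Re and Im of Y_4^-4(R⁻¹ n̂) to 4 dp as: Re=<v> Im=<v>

Re=0.3283 Im=0.2617

Need the full column D^4_{m',-4} for m'=−4..4 at α=2.5379, β=0.6314, γ=1.6803.
cos(β/2)=0.950579, sin(β/2)=0.310482
d^4_{-4,-4}: single k=0 term ⇒ +0.666664;  D = -0.263266-0.612480i
d^4_{-3,-4}: single k=0 term ⇒ -0.615885;  D = +0.120989-0.603884i
d^4_{-2,-4}: single k=0 term ⇒ +0.376341;  D = +0.270344-0.261814i
d^4_{-1,-4}: single k=0 term ⇒ -0.173838;  D = +0.171458-0.028670i
d^4_{0,-4}: single k=0 term ⇒ +0.063482;  D = +0.057489+0.026925i
d^4_{1,-4}: single k=0 term ⇒ -0.018546;  D = +0.009361+0.016010i
d^4_{2,-4}: single k=0 term ⇒ +0.004283;  D = -0.000319+0.004271i
d^4_{3,-4}: single k=0 term ⇒ -0.000748;  D = -0.000469+0.000582i
d^4_{4,-4}: single k=0 term ⇒ +0.000086;  D = -0.000083+0.000025i
Y_4^{m'}(θ=1.7358,φ=4.1577) and Σ D·Y over m':
  (-0.2633-0.6125i)·(-0.2529+0.3341i)  (+0.1210-0.6039i)·(-0.1965-0.0184i)  (+0.2703-0.2618i)·(+0.1175+0.2364i)  (+0.1715-0.0287i)·(-0.1135+0.1832i)  (+0.0575+0.0269i)·(+0.2344+0.0000i)  (+0.0094+0.0160i)·(+0.1135+0.1832i)  (-0.0003+0.0043i)·(+0.1175-0.2364i)  (-0.0005+0.0006i)·(+0.1965-0.0184i)  (-0.0001+0.0000i)·(-0.2529-0.3341i)
Y_4^-4(R⁻¹ n̂) = +0.328302+0.261722i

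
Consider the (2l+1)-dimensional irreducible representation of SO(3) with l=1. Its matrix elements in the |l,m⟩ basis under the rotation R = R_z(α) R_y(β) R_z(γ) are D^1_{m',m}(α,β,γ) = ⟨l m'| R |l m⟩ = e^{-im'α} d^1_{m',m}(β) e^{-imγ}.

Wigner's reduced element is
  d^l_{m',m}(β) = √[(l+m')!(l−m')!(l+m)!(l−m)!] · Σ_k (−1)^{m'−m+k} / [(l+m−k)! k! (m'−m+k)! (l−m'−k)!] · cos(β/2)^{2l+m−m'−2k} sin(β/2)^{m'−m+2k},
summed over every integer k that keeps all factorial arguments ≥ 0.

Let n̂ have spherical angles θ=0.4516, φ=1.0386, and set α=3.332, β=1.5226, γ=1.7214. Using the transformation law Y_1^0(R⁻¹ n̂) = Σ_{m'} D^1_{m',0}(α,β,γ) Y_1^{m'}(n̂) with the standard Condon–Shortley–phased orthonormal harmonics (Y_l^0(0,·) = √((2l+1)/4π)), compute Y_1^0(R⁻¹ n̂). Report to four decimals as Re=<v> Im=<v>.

Need the full column D^1_{m',0} for m'=−1..1 at α=3.332, β=1.5226, γ=1.7214.
cos(β/2)=0.723940, sin(β/2)=0.689863
d^1_{-1,0}: single k=1 term ⇒ +0.706286;  D = -0.693521-0.133671i
d^1_{0,0}: k∈[0..1] ⇒ +0.524089 -0.475911 = +0.048178;  D = +0.048178+0.000000i
d^1_{1,0}: single k=0 term ⇒ -0.706286;  D = +0.693521-0.133671i
Y_1^{m'}(θ=0.4516,φ=1.0386) and Σ D·Y over m':
  (-0.6935-0.1337i)·(+0.0765-0.1299i)  (+0.0482+0.0000i)·(+0.4396+0.0000i)  (+0.6935-0.1337i)·(-0.0765-0.1299i)
Y_1^0(R⁻¹ n̂) = -0.119673+0.000000i

Re=-0.1197 Im=0.0000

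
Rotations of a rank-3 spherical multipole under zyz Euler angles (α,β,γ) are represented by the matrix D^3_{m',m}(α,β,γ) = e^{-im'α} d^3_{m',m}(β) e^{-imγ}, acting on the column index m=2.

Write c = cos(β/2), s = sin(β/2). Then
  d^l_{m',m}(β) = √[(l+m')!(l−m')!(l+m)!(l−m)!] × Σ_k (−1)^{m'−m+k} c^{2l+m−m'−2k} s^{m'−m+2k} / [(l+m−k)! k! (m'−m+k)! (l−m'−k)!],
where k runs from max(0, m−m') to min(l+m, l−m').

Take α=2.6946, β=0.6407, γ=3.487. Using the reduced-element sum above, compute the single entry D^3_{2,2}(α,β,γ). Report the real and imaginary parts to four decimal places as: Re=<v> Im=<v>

Split into d^3_{2,2}(β=0.6407) × two z-phases.
Half-angle: c=0.949125, s=0.314899. N=√(120·1·120·1)=120.000000
The bounds max(0,m−m')=0 and min(l+m,l−m')=1 give 2 terms
  k=0: (−1)^0·120.0000/(120)·0.9491^6·0.3149^0 = +0.731040
  k=1: (−1)^1·120.0000/(24)·0.9491^4·0.3149^2 = -0.402352
d^3_{2,2}(0.6407) = +0.731040 -0.402352 = +0.328688
D = (+0.626310+0.779574i)·(+0.328688)·(+0.770727-0.637165i) = +0.321928+0.066321i

Re=0.3219 Im=0.0663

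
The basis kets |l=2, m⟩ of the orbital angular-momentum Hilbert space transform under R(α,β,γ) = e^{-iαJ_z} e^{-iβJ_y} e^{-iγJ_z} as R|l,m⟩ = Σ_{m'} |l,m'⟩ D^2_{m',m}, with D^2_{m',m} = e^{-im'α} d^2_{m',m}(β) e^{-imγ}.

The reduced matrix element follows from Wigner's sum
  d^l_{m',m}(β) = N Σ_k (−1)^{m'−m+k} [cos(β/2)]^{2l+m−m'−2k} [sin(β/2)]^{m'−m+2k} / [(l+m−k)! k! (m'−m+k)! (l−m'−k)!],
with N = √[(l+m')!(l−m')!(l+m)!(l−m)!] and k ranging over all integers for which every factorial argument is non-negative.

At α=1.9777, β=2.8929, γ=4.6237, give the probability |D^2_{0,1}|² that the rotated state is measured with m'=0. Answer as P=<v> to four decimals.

P=0.0854

D^2_{0,1}(1.9777,2.8929,4.6237) = e^{-i·0·1.9777}·d^2_{0,1}(2.8929)·e^{-i·1·4.6237}. Compute d first:
Half-angle: c=0.124026, s=0.992279. N=√(2·2·6·1)=4.898979
k: max(0,(1)−(0))=1 … min(2+(1),2−(0))=2
  k=1: (−1)^0·4.8990/(2)·0.1240^3·0.9923^1 = +0.004637
  k=2: (−1)^1·4.8990/(2)·0.1240^1·0.9923^3 = -0.296818
d^2_{0,1}(2.8929) = +0.004637 -0.296818 = -0.292181
|D^2_{0,1}|² = |d^2_{0,1}(β)|² = (-0.292181)² = 0.085370 (the z-rotation phases have unit modulus)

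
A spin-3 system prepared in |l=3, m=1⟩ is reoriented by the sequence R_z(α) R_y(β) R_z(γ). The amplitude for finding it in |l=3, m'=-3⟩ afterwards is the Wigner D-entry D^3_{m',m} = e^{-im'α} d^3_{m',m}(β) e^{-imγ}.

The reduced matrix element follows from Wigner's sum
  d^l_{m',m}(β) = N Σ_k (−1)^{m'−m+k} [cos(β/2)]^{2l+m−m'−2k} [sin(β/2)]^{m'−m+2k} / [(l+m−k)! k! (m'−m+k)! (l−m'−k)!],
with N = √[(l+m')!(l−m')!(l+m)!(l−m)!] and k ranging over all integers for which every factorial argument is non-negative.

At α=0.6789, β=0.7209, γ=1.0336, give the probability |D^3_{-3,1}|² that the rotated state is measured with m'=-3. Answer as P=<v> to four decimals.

P=0.0028

Split into d^3_{-3,1}(β=0.7209) × two z-phases.
c=cos(0.7209/2)=0.935738, s=sin(0.7209/2)=0.352695; N=√[1·720·24·2]=185.903201
The bounds max(0,m−m')=4 and min(l+m,l−m')=4 give 1 term
  k=4: (−1)^0·185.9032/(48)·0.9357^2·0.3527^4 = +0.052475
d^3_{-3,1}(0.7209) = +0.052475
|D^3_{-3,1}|² = |d^3_{-3,1}(β)|² = (+0.052475)² = 0.002754 (the z-rotation phases have unit modulus)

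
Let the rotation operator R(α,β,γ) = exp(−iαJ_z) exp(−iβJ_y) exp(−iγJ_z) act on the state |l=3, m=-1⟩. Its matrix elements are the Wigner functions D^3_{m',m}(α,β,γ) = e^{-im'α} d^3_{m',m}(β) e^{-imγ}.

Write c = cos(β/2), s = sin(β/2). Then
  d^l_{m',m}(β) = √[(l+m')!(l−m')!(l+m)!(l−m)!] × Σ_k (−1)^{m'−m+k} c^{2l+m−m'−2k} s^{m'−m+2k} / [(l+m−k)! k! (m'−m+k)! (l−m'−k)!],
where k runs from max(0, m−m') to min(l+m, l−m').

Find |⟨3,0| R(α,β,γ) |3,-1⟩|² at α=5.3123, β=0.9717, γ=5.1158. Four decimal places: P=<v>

Split into d^3_{0,-1}(β=0.9717) × two z-phases.
With c≡cos(β/2)=0.884278 and s≡sin(β/2)=0.466960, N=[6·6·2·24]^{1/2}=41.569219
The bounds max(0,m−m')=0 and min(l+m,l−m')=2 give 3 terms
  k=0: (−1)^1·41.5692/(12)·0.8843^5·0.4670^1 = -0.874612
  k=1: (−1)^2·41.5692/(4)·0.8843^3·0.4670^3 = +0.731675
  k=2: (−1)^3·41.5692/(12)·0.8843^1·0.4670^5 = -0.068011
d^3_{0,-1}(0.9717) = -0.874612 +0.731675 -0.068011 = -0.210948
|D^3_{0,-1}|² = |d^3_{0,-1}(β)|² = (-0.210948)² = 0.044499 (the z-rotation phases have unit modulus)

P=0.0445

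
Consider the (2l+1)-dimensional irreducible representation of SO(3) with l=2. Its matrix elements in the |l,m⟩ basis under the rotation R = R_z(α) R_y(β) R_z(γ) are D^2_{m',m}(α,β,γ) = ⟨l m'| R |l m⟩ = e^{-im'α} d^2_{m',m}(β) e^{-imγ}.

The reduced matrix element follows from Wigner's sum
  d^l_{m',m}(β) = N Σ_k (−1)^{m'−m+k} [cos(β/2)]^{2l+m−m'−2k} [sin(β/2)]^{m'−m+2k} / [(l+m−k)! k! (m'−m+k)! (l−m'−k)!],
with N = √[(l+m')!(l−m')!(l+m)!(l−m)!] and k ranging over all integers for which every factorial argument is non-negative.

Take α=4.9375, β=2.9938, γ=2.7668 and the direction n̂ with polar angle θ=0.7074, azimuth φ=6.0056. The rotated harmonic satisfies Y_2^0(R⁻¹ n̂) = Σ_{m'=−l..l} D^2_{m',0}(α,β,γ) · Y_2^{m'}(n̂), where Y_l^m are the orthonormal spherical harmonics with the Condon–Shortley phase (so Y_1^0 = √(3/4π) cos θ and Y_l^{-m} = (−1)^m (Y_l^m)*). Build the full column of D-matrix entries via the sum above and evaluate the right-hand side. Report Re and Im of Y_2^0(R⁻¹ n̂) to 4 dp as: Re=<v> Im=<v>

Need the full column D^2_{m',0} for m'=−2..2 at α=4.9375, β=2.9938, γ=2.7668.
cos(β/2)=0.073829, sin(β/2)=0.997271
d^2_{-2,0}: single k=2 term ⇒ +0.013279;  D = -0.011956-0.005778i
d^2_{-1,0}: k∈[1..2] ⇒ +0.000983 -0.179367 = -0.178384;  D = -0.039818+0.173883i
d^2_{0,0}: k∈[0..2] ⇒ +0.000030 -0.021684 +0.989128 = +0.967474;  D = +0.967474+0.000000i
d^2_{1,0}: k∈[0..1] ⇒ -0.000983 +0.179367 = +0.178384;  D = +0.039818+0.173883i
d^2_{2,0}: single k=0 term ⇒ +0.013279;  D = -0.011956+0.005778i
Y_2^{m'}(θ=0.7074,φ=6.0056) and Σ D·Y over m':
  (-0.0120-0.0058i)·(+0.1386+0.0860i)  (-0.0398+0.1739i)·(+0.3670+0.1046i)  (+0.9675+0.0000i)·(+0.2312+0.0000i)  (+0.0398+0.1739i)·(-0.3670+0.1046i)  (-0.0120+0.0058i)·(+0.1386-0.0860i)
Y_2^0(R⁻¹ n̂) = +0.155766+0.000000i

Re=0.1558 Im=0.0000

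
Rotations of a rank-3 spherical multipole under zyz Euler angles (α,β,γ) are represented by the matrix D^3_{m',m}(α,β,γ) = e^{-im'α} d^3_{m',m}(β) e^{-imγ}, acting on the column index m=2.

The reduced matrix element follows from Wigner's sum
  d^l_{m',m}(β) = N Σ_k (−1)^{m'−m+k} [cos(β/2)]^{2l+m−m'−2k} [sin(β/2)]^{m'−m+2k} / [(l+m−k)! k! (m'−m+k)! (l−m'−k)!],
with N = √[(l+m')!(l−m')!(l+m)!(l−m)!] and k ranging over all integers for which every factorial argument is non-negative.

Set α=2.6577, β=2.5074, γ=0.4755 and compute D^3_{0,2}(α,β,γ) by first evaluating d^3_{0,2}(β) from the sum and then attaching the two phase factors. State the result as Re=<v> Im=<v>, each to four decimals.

Re=-0.2250 Im=0.3152

D^3_{0,2}(2.6577,2.5074,0.4755) = e^{-i·0·2.6577}·d^3_{0,2}(2.5074)·e^{-i·2·0.4755}. Compute d first:
c=cos(2.5074/2)=0.311809, s=sin(2.5074/2)=0.950145; N=√[6·6·120·1]=65.726707
The bounds max(0,m−m')=2 and min(l+m,l−m')=3 give 2 terms
  k=2: (−1)^0·65.7267/(12)·0.3118^4·0.9501^2 = +0.046741
  k=3: (−1)^1·65.7267/(12)·0.3118^2·0.9501^4 = -0.434007
d^3_{0,2}(2.5074) = +0.046741 -0.434007 = -0.387267
Attach z-rotation phases: D = e^{-i(0)(2.6577)}·(-0.387267)·e^{-i(2)(0.4755)} = -0.224951+0.315234i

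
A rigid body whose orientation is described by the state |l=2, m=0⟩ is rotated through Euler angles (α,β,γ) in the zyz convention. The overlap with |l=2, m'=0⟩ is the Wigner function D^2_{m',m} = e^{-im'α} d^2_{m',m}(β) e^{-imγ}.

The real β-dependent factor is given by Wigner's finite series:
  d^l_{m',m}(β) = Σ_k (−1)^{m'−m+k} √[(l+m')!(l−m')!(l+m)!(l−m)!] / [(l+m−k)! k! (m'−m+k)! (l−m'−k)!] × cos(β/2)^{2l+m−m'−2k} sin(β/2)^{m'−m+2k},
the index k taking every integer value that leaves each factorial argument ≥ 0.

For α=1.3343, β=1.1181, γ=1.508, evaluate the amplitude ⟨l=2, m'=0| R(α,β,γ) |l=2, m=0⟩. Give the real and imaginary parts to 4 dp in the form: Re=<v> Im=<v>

Re=-0.2130 Im=0.0000

First d^2_{0,0}(β=1.1181), then the phase factors e^{-i(0)α} and e^{-i(0)γ}:
Half-angle: c=0.847759, s=0.530381. N=√(2·2·2·2)=4.000000
The bounds max(0,m−m')=0 and min(l+m,l−m')=2 give 3 terms
  k=0: (−1)^0·4.0000/(4)·0.8478^4·0.5304^0 = +0.516524
  k=1: (−1)^1·4.0000/(1)·0.8478^2·0.5304^2 = -0.808688
  k=2: (−1)^2·4.0000/(4)·0.8478^0·0.5304^4 = +0.079132
d^2_{0,0}(1.1181) = +0.516524 -0.808688 +0.079132 = -0.213033
Phases: e^{-i·(0)·1.3343}=+1.000000+0.000000i, e^{-i·(0)·1.508}=+1.000000+0.000000i ⇒ D=-0.213033+0.000000i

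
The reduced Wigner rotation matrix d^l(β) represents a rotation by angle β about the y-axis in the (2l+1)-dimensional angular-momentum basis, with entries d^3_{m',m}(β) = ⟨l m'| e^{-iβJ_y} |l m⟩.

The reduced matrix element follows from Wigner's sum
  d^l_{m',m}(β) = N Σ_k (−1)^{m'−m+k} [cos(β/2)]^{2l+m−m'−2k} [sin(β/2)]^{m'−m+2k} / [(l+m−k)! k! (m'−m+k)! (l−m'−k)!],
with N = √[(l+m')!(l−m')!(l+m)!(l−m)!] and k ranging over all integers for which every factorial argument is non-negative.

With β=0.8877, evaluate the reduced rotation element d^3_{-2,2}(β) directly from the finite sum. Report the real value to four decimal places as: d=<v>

d=0.1324

d^3_{-2,2}(β=0.8877) via Wigner's sum:
With c≡cos(β/2)=0.903105 and s≡sin(β/2)=0.429420, N=[1·120·120·1]^{1/2}=120.000000
k: max(0,(2)−(-2))=4 … min(3+(2),3−(-2))=5
  k=4: (−1)^0·120.0000/(24)·0.9031^2·0.4294^4 = +0.138667
  k=5: (−1)^1·120.0000/(120)·0.9031^0·0.4294^6 = -0.006270
d^3_{-2,2}(0.8877) = +0.138667 -0.006270 = +0.132397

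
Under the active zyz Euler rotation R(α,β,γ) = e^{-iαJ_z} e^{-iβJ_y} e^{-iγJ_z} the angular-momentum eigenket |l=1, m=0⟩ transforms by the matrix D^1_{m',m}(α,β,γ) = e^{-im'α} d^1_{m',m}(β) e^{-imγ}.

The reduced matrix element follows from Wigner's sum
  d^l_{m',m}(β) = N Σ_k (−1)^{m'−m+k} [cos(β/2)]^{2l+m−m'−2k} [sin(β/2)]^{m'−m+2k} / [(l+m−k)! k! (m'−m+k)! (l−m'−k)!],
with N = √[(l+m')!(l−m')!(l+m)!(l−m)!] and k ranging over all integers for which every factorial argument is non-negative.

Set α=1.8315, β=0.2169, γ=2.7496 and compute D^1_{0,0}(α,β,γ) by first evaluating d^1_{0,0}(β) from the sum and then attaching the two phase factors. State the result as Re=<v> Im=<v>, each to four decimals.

Re=0.9766 Im=0.0000

First d^1_{0,0}(β=0.2169), then the phase factors e^{-i(0)α} and e^{-i(0)γ}:
With c≡cos(β/2)=0.994125 and s≡sin(β/2)=0.108238, N=[1·1·1·1]^{1/2}=1.000000
k: max(0,(0)−(0))=0 … min(1+(0),1−(0))=1
  k=0: (−1)^0·1.0000/(1)·0.9941^2·0.1082^0 = +0.988285
  k=1: (−1)^1·1.0000/(1)·0.9941^0·0.1082^2 = -0.011715
d^1_{0,0}(0.2169) = +0.988285 -0.011715 = +0.976569
D = (+1.000000+0.000000i)·(+0.976569)·(+1.000000+0.000000i) = +0.976569+0.000000i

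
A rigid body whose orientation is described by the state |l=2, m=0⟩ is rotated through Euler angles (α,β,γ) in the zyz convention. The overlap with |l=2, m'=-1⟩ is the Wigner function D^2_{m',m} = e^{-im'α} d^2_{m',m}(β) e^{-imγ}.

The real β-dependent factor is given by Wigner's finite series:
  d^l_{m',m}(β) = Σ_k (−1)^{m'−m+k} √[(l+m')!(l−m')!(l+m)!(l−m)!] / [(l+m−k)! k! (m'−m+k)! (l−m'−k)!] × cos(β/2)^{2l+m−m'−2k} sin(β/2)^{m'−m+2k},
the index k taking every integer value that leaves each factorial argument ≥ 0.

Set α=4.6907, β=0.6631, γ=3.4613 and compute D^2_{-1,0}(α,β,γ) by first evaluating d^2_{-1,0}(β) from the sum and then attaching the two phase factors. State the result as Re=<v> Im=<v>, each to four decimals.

D^2_{-1,0}(4.6907,0.6631,3.4613) = e^{-i·-1·4.6907}·d^2_{-1,0}(0.6631)·e^{-i·0·3.4613}. Compute d first:
Half-angle: c=0.945539, s=0.325509. N=√(1·6·2·2)=4.898979
k∈{1,2} keeps every argument non-negative
  k=1: (−1)^0·4.8990/(2)·0.9455^3·0.3255^1 = +0.674026
  k=2: (−1)^1·4.8990/(2)·0.9455^1·0.3255^3 = -0.079881
d^2_{-1,0}(0.6631) = +0.674026 -0.079881 = +0.594145
Phases: e^{-i·(-1)·4.6907}=-0.021687-0.999765i, e^{-i·(0)·3.4613}=+1.000000+0.000000i ⇒ D=-0.012885-0.594006i

Re=-0.0129 Im=-0.5940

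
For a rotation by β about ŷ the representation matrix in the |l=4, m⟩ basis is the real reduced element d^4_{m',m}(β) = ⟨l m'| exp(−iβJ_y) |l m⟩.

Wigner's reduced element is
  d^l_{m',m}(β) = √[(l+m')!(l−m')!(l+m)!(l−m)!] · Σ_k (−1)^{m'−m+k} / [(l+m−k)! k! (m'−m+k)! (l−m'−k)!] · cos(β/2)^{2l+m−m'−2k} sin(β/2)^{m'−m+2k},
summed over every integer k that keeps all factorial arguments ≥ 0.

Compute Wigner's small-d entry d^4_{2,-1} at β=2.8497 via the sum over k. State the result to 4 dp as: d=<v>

d=-0.5116

d^4_{2,-1}(β=2.8497) via Wigner's sum:
c=cos(2.8497/2)=0.145429, s=sin(2.8497/2)=0.989369; N=√[720·2·6·120]=1018.233765
The bounds max(0,m−m')=0 and min(l+m,l−m')=2 give 3 terms
  k=0: (−1)^3·1018.2338/(72)·0.1454^5·0.9894^3 = -0.000891
  k=1: (−1)^4·1018.2338/(48)·0.1454^3·0.9894^5 = +0.061851
  k=2: (−1)^5·1018.2338/(240)·0.1454^1·0.9894^7 = -0.572524
d^4_{2,-1}(2.8497) = -0.000891 +0.061851 -0.572524 = -0.511564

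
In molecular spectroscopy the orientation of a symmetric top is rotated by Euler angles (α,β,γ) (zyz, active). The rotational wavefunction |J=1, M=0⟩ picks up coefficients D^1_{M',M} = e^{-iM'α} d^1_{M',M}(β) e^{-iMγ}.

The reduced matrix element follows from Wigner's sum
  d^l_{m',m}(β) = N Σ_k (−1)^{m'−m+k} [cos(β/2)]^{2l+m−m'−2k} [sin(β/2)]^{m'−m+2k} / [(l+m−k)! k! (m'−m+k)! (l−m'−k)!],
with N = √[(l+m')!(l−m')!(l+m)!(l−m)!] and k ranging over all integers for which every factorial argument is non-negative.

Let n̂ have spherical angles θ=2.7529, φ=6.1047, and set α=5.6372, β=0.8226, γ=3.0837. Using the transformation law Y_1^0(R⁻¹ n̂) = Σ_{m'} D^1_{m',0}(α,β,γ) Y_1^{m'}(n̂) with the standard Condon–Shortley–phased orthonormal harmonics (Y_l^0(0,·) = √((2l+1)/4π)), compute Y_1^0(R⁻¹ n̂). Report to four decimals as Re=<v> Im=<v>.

Need the full column D^1_{m',0} for m'=−1..1 at α=5.6372, β=0.8226, γ=3.0837.
cos(β/2)=0.916602, sin(β/2)=0.399801
d^1_{-1,0}: single k=1 term ⇒ +0.518251;  D = +0.413827-0.311979i
d^1_{0,0}: k∈[0..1] ⇒ +0.840159 -0.159841 = +0.680318;  D = +0.680318+0.000000i
d^1_{1,0}: single k=0 term ⇒ -0.518251;  D = -0.413827-0.311979i
Y_1^{m'}(θ=2.7529,φ=6.1047) and Σ D·Y over m':
  (+0.4138-0.3120i)·(+0.1289+0.0232i)  (+0.6803+0.0000i)·(-0.4522+0.0000i)  (-0.4138-0.3120i)·(-0.1289+0.0232i)
Y_1^0(R⁻¹ n̂) = -0.186458+0.000000i

Re=-0.1865 Im=0.0000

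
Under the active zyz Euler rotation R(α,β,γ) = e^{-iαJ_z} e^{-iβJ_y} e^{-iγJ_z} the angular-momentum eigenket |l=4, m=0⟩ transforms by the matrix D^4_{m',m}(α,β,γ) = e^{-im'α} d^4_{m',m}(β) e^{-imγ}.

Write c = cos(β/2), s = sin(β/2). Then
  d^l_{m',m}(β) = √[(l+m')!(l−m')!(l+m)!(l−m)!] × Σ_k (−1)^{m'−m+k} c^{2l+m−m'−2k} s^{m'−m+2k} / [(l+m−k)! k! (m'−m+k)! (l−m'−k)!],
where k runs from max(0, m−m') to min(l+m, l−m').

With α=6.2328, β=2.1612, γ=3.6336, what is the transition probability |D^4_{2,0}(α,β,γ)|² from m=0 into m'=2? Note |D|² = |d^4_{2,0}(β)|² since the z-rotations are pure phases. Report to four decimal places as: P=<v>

P=0.1018

First d^4_{2,0}(β=2.1612), then the phase factors e^{-i(2)α} and e^{-i(0)γ}:
Half-angle: c=0.470799, s=0.882240. N=√(720·2·24·24)=910.735966
k∈{0,1,2} keeps every argument non-negative
  k=0: (−1)^2·910.7360/(96)·0.4708^6·0.8822^2 = +0.080410
  k=1: (−1)^3·910.7360/(36)·0.4708^4·0.8822^4 = -0.752975
  k=2: (−1)^4·910.7360/(96)·0.4708^2·0.8822^6 = +0.991549
d^4_{2,0}(2.1612) = +0.080410 -0.752975 +0.991549 = +0.318984
|D^4_{2,0}|² = |d^4_{2,0}(β)|² = (+0.318984)² = 0.101751 (the z-rotation phases have unit modulus)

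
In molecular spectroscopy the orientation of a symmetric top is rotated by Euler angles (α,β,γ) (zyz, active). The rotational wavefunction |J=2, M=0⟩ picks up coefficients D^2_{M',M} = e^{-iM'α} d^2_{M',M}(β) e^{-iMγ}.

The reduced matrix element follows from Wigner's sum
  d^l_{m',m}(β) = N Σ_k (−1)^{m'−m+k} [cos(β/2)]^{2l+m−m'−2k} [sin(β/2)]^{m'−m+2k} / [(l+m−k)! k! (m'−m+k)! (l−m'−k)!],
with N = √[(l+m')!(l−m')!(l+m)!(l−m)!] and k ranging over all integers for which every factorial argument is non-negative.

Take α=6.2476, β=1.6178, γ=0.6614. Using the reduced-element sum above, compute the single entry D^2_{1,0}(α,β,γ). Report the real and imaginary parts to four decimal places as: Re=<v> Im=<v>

Re=0.0574 Im=0.0020

D^2_{1,0}(6.2476,1.6178,0.6614) = e^{-i·1·6.2476}·d^2_{1,0}(1.6178)·e^{-i·0·0.6614}. Compute d first:
c=cos(1.6178/2)=0.690295, s=sin(1.6178/2)=0.723528; N=√[6·1·2·2]=4.898979
k: max(0,(0)−(1))=0 … min(2+(0),2−(1))=1
  k=0: (−1)^1·4.8990/(2)·0.6903^3·0.7235^1 = -0.582955
  k=1: (−1)^2·4.8990/(2)·0.6903^1·0.7235^3 = +0.640437
d^2_{1,0}(1.6178) = -0.582955 +0.640437 = +0.057483
D = (+0.999367+0.035578i)·(+0.057483)·(+1.000000+0.000000i) = +0.057446+0.002045i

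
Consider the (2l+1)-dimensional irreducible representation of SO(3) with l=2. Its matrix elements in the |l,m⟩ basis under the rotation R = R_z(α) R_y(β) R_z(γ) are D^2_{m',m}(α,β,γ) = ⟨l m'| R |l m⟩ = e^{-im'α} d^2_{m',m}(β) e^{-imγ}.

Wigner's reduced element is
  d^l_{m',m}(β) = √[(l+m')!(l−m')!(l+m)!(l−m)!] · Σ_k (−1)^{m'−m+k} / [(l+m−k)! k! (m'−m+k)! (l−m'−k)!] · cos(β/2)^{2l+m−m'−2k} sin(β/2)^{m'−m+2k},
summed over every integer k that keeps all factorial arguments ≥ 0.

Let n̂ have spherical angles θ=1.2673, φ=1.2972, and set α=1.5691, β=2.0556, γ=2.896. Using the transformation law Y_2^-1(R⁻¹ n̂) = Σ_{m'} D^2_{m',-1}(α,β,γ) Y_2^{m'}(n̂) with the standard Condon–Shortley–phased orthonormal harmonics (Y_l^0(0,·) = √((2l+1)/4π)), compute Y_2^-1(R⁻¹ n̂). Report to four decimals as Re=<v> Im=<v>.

Re=0.3175 Im=-0.2172

Need the full column D^2_{m',-1} for m'=−2..2 at α=1.5691, β=2.0556, γ=2.896.
cos(β/2)=0.516704, sin(β/2)=0.856164
d^2_{-2,-1}: single k=1 term ⇒ +0.236217;  D = +0.228933-0.058209i
d^2_{-1,-1}: k∈[0..1] ⇒ +0.071280 -0.587109 = -0.515829;  D = +0.126263+0.500137i
d^2_{0,-1}: k∈[0..1] ⇒ -0.289306 +0.794307 = +0.505001;  D = -0.489848+0.122782i
d^2_{1,-1}: k∈[0..1] ⇒ +0.587109 -0.537314 = +0.049794;  D = +0.012025+0.048321i
d^2_{2,-1}: single k=0 term ⇒ -0.648549;  D = -0.629620+0.155547i
Y_2^{m'}(θ=1.2673,φ=1.2972) and Σ D·Y over m':
  (+0.2289-0.0582i)·(-0.3004-0.1830i)  (+0.1263+0.5001i)·(+0.0595-0.2121i)  (-0.4898+0.1228i)·(-0.2309+0.0000i)  (+0.0120+0.0483i)·(-0.0595-0.2121i)  (-0.6296+0.1555i)·(-0.3004+0.1830i)
Y_2^-1(R⁻¹ n̂) = +0.317494-0.217164i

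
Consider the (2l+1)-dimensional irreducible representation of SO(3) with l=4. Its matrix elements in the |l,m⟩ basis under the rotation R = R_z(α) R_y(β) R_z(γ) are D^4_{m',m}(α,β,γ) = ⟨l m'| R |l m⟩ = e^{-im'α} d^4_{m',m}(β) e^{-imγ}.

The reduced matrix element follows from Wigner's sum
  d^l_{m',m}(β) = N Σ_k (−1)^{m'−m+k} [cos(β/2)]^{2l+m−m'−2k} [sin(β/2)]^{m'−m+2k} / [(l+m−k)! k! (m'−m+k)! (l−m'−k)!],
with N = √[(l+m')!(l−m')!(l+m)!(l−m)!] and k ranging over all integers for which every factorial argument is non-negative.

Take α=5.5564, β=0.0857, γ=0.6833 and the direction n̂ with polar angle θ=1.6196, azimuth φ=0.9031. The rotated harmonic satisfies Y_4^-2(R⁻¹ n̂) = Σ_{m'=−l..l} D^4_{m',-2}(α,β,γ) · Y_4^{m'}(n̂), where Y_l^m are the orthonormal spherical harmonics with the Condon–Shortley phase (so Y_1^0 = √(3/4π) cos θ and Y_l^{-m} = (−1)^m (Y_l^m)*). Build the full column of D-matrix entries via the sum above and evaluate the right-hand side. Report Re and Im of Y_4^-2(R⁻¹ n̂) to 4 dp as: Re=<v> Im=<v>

Re=0.1008 Im=0.3109

Need the full column D^4_{m',-2} for m'=−4..4 at α=5.5564, β=0.0857, γ=0.6833.
cos(β/2)=0.999082, sin(β/2)=0.042837
d^4_{-4,-2}: single k=2 term ⇒ +0.009657;  D = +0.000292-0.009652i
d^4_{-3,-2}: k∈[1..2] ⇒ +0.159254 -0.000878 = +0.158376;  D = +0.108768-0.115119i
d^4_{-2,-2}: k∈[0..2] ⇒ +0.992680 -0.021899 +0.000050 = +0.970832;  D = +0.967162-0.084327i
d^4_{-1,-2}: k∈[0..2] ⇒ -0.180577 +0.001660 -0.000002 = -0.178919;  D = -0.143530-0.106823i
d^4_{0,-2}: k∈[0..2] ⇒ +0.017313 -0.000085 +0.000000 = +0.017228;  D = +0.003493+0.016870i
d^4_{1,-2}: k∈[0..2] ⇒ -0.001107 +0.000003 -0.000000 = -0.001104;  D = +0.000551-0.000956i
d^4_{2,-2}: k∈[0..2] ⇒ +0.000050 -0.000000 +0.000000 = +0.000050;  D = -0.000048+0.000016i
d^4_{3,-2}: k∈[0..1] ⇒ -0.000002 +0.000000 = -0.000002;  D = +0.000001+0.000001i
d^4_{4,-2}: single k=0 term ⇒ +0.000000;  D = -0.000000-0.000000i
Y_4^{m'}(θ=1.6196,φ=0.9031) and Σ D·Y over m':
  (+0.0003-0.0097i)·(-0.3925+0.1998i)  (+0.1088-0.1151i)·(+0.0552+0.0255i)  (+0.9672-0.0843i)·(+0.0765+0.3191i)  (-0.1435-0.1068i)·(+0.0426-0.0540i)  (+0.0035+0.0169i)·(+0.3098+0.0000i)  (+0.0006-0.0010i)·(-0.0426-0.0540i)  (-0.0000+0.0000i)·(+0.0765-0.3191i)  (+0.0000+0.0000i)·(-0.0552+0.0255i)  (-0.0000-0.0000i)·(-0.3925-0.1998i)
Y_4^-2(R⁻¹ n̂) = +0.100823+0.310899i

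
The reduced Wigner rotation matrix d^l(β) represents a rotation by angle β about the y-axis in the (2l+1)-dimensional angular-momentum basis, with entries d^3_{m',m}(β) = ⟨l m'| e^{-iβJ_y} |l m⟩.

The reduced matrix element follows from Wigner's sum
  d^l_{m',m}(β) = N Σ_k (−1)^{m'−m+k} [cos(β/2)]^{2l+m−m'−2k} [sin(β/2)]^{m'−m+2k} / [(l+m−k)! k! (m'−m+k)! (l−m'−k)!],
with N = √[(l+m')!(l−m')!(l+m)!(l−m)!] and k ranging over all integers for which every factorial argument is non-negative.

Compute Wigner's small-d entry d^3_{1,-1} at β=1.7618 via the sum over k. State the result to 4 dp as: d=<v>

d=-0.3507

d^3_{1,-1}(β=1.7618) via Wigner's sum:
c=cos(1.7618/2)=0.636457, s=sin(1.7618/2)=0.771312; N=√[24·2·2·24]=48.000000
Admissible k: 0..2 (factorial args all ≥0)
  k=0: (−1)^2·48.0000/(8)·0.6365^4·0.7713^2 = +0.585718
  k=1: (−1)^3·48.0000/(6)·0.6365^2·0.7713^4 = -1.146961
  k=2: (−1)^4·48.0000/(48)·0.6365^0·0.7713^6 = +0.210562
d^3_{1,-1}(1.7618) = +0.585718 -1.146961 +0.210562 = -0.350681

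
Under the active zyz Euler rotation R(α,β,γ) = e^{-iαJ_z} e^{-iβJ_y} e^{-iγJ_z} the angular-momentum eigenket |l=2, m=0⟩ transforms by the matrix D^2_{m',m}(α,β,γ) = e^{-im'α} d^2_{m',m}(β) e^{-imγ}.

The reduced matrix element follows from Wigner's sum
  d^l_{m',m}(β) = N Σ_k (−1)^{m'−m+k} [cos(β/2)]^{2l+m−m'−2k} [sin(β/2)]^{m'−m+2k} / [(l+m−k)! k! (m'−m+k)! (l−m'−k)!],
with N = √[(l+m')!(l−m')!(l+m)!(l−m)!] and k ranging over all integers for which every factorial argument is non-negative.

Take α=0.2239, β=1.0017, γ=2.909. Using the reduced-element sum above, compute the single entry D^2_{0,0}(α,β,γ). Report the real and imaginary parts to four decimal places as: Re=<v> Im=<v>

Split into d^2_{0,0}(β=1.0017) × two z-phases.
With c≡cos(β/2)=0.877175 and s≡sin(β/2)=0.480171, N=[2·2·2·2]^{1/2}=4.000000
k: max(0,(0)−(0))=0 … min(2+(0),2−(0))=2
  k=0: (−1)^0·4.0000/(4)·0.8772^4·0.4802^0 = +0.592031
  k=1: (−1)^1·4.0000/(1)·0.8772^2·0.4802^2 = -0.709618
  k=2: (−1)^2·4.0000/(4)·0.8772^0·0.4802^4 = +0.053160
d^2_{0,0}(1.0017) = +0.592031 -0.709618 +0.053160 = -0.064427
Phases: e^{-i·(0)·0.2239}=+1.000000+0.000000i, e^{-i·(0)·2.909}=+1.000000+0.000000i ⇒ D=-0.064427+0.000000i

Re=-0.0644 Im=0.0000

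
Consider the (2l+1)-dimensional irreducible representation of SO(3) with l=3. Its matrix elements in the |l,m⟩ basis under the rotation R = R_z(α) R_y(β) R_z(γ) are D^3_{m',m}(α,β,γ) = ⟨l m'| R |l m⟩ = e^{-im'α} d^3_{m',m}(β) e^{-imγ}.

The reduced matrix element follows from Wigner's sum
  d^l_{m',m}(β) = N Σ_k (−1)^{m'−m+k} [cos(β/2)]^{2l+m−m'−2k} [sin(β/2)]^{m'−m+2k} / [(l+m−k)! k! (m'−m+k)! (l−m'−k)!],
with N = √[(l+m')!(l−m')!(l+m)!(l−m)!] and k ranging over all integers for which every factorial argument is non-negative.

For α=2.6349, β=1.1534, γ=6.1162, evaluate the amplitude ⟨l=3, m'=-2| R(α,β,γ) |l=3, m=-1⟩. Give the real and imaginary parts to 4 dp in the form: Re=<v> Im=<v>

First d^3_{-2,-1}(β=1.1534), then the phase factors e^{-i(-2)α} and e^{-i(-1)γ}:
With c≡cos(β/2)=0.838267 and s≡sin(β/2)=0.545261, N=[1·120·2·24]^{1/2}=75.894664
k: max(0,(-1)−(-2))=1 … min(3+(-1),3−(-2))=2
  k=1: (−1)^0·75.8947/(24)·0.8383^5·0.5453^1 = +0.713699
  k=2: (−1)^1·75.8947/(12)·0.8383^3·0.5453^3 = -0.603933
d^3_{-2,-1}(1.1534) = +0.713699 -0.603933 = +0.109766
Phases: e^{-i·(-2)·2.6349}=+0.528991-0.848628i, e^{-i·(-1)·6.1162}=+0.986090-0.166210i ⇒ D=+0.041775-0.101505i

Re=0.0418 Im=-0.1015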